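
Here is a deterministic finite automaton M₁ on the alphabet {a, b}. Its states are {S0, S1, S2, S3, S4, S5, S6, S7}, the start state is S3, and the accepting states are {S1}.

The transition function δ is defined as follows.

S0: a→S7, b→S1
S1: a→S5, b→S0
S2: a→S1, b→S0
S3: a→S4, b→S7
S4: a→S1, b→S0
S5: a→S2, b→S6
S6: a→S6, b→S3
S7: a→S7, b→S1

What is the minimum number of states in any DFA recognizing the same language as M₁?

6

Initial partition by acceptance: {S1} | {S0,S2,S3,S4,S5,S6,S7}.
Split {S0,S2,S3,S4,S5,S6,S7} by δ(·,a) → {S0,S3,S5,S6,S7} and {S2,S4}.
Refine {S0,S3,S5,S6,S7} on symbol a: members go to different blocks, giving {S0,S6,S7} and {S3,S5}.
On input b, block {S0,S6,S7} splits into {S0,S7} and {S6}.
On input b, block {S3,S5} splits into {S3} and {S5}.
Stable partition: {S1} | {S0,S7} | {S2,S4} | {S3} | {S6} | {S5} — 6 equivalence classes.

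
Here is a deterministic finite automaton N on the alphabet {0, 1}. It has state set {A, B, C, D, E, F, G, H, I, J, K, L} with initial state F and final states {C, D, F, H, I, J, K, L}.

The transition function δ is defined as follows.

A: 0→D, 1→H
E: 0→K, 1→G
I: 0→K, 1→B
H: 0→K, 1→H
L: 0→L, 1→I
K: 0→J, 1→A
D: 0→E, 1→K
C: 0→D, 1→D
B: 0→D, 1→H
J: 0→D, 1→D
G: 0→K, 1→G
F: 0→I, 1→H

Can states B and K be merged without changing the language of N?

First remove the unreachable states {C,L}; 10 states remain.
Initial partition by acceptance: {D,F,H,I,J,K} | {A,B,E,G}.
On input 0, block {D,F,H,I,J,K} splits into {F,H,I,J,K} and {D}.
Refine {F,H,I,J,K} on symbol 0: members go to different blocks, giving {F,H,I,K} and {J}.
On input 0, block {F,H,I,K} splits into {F,H,I} and {K}.
Refine {F,H,I} on symbol 0: members go to different blocks, giving {H,I} and {F}.
On input 1, block {H,I} splits into {H} and {I}.
On input 0, block {A,B,E,G} splits into {A,B} and {E,G}.
Stable partition: {H} | {A,B} | {D} | {J} | {K} | {F} | {I} | {E,G} — 8 equivalence classes.
B and K end up in different blocks, so they are distinguishable. For instance, the string 'ε' is accepted from only K.

No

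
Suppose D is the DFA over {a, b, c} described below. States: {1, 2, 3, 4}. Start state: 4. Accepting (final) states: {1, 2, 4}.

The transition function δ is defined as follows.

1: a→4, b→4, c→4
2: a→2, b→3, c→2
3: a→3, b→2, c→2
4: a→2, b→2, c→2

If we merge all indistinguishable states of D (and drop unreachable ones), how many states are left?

3

First remove the unreachable states {1}; 3 states remain.
P0 = {2,4} | {3}.
On input b, block {2,4} splits into {2} and {4}.
No further refinement is possible. Final partition (3 blocks): {2} | {3} | {4}.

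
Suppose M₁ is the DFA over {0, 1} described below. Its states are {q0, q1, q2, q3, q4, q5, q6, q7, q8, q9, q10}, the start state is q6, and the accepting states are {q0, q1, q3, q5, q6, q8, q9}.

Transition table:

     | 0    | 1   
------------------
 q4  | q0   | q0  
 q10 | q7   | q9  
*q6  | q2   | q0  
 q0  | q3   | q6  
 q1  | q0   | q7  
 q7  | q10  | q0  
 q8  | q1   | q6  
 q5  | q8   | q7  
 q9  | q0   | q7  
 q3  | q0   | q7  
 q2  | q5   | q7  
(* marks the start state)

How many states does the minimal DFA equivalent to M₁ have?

6

First remove the unreachable states {q4}; 10 states remain.
P0 = {q0,q1,q3,q5,q6,q8,q9} | {q2,q7,q10}.
Refine {q0,q1,q3,q5,q6,q8,q9} on symbol 0: members go to different blocks, giving {q0,q1,q3,q5,q8,q9} and {q6}.
On input 1, block {q0,q1,q3,q5,q8,q9} splits into {q1,q3,q5,q9} and {q0,q8}.
Refine {q2,q7,q10} on symbol 0: members go to different blocks, giving {q7,q10} and {q2}.
On input 1, block {q7,q10} splits into {q7} and {q10}.
The partition is now stable with 6 blocks: {q1,q3,q5,q9} | {q7} | {q6} | {q0,q8} | {q2} | {q10}.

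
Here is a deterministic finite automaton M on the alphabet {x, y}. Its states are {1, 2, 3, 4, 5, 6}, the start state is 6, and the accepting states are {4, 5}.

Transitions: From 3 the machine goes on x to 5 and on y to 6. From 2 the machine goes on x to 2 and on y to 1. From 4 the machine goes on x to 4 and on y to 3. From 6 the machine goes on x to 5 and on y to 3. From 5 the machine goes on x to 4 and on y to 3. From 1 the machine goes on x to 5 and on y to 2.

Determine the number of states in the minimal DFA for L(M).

First remove the unreachable states {1,2}; 4 states remain.
Initial partition by acceptance: {4,5} | {3,6}.
No further refinement is possible. Final partition (2 blocks): {4,5} | {3,6}.

2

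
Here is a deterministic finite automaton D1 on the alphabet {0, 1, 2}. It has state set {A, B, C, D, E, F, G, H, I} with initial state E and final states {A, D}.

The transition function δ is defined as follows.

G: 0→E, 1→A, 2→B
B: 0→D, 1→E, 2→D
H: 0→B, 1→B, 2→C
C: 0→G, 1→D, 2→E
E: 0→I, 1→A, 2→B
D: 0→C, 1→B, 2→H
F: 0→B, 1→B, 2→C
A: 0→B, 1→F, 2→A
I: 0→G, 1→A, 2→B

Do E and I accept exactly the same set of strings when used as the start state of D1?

Yes

All states are reachable from the start state.
P0 = {A,D} | {B,C,E,F,G,H,I}.
On input 2, block {A,D} splits into {A} and {D}.
Refine {B,C,E,F,G,H,I} on symbol 0: members go to different blocks, giving {C,E,F,G,H,I} and {B}.
Split {C,E,F,G,H,I} by δ(·,0) → {C,E,G,I} and {F,H}.
Refine {C,E,G,I} on symbol 1: members go to different blocks, giving {E,G,I} and {C}.
Stable partition: {A} | {E,G,I} | {D} | {B} | {F,H} | {C} — 6 equivalence classes.
E and I lie in the same block of the stable partition, so they are equivalent — no string distinguishes them.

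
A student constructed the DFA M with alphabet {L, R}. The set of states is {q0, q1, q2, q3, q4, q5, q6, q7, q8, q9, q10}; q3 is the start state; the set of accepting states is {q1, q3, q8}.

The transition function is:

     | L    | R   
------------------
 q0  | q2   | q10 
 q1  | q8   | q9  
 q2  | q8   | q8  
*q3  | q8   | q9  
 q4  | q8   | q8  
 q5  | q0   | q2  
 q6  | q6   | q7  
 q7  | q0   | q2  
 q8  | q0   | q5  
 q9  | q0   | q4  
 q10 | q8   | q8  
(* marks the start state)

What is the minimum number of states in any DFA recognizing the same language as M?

5

First remove the unreachable states {q1,q6,q7}; 8 states remain.
Initial partition by acceptance: {q3,q8} | {q0,q2,q4,q5,q9,q10}.
Split {q3,q8} by δ(·,L) → {q3} and {q8}.
On input L, block {q0,q2,q4,q5,q9,q10} splits into {q0,q5,q9} and {q2,q4,q10}.
On input L, block {q0,q5,q9} splits into {q5,q9} and {q0}.
The partition is now stable with 5 blocks: {q3} | {q5,q9} | {q8} | {q2,q4,q10} | {q0}.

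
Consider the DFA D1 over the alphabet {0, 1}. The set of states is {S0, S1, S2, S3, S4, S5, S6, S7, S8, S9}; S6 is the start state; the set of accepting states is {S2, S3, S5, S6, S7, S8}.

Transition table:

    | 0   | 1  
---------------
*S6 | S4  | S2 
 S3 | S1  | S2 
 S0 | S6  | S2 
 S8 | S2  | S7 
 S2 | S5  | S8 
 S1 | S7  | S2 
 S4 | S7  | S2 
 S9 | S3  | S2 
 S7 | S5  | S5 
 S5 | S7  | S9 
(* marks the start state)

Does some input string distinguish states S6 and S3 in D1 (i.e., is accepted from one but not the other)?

No

Reachable states from the start: {S1,S2,S3,S4,S5,S6,S7,S8,S9}. Unreachable: {S0} — drop them.
Start with accepting vs non-accepting: {S2,S3,S5,S6,S7,S8} | {S1,S4,S9}.
Split {S2,S3,S5,S6,S7,S8} by δ(·,0) → {S2,S5,S7,S8} and {S3,S6}.
Refine {S2,S5,S7,S8} on symbol 1: members go to different blocks, giving {S2,S7,S8} and {S5}.
Split {S2,S7,S8} by δ(·,0) → {S2,S7} and {S8}.
On input 1, block {S2,S7} splits into {S2} and {S7}.
Split {S1,S4,S9} by δ(·,0) → {S1,S4} and {S9}.
The partition is now stable with 7 blocks: {S2} | {S1,S4} | {S3,S6} | {S5} | {S8} | {S7} | {S9}.
S6 and S3 lie in the same block of the stable partition, so they are equivalent — no string distinguishes them.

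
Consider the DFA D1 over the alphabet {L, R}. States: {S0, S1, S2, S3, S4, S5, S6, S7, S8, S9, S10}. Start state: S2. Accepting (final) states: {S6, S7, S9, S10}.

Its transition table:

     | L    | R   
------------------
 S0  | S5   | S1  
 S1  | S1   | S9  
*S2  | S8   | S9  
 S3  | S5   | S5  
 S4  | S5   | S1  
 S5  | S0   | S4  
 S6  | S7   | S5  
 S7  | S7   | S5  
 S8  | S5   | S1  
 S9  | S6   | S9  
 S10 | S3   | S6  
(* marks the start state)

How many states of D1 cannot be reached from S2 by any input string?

Starting at S2 and following transitions, the reachable set is {S0, S1, S2, S4, S5, S6, S7, S8, S9}. That leaves S3, S10 unreachable — 2 in total.

2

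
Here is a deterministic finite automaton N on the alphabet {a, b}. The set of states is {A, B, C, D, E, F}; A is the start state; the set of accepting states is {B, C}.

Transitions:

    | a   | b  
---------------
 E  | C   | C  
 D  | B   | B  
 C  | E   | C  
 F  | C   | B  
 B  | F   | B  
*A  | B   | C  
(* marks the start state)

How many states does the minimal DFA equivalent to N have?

Reachable states from the start: {A,B,C,E,F}. Unreachable: {D} — drop them.
Initial partition by acceptance: {B,C} | {A,E,F}.
Stable partition: {B,C} | {A,E,F} — 2 equivalence classes.

2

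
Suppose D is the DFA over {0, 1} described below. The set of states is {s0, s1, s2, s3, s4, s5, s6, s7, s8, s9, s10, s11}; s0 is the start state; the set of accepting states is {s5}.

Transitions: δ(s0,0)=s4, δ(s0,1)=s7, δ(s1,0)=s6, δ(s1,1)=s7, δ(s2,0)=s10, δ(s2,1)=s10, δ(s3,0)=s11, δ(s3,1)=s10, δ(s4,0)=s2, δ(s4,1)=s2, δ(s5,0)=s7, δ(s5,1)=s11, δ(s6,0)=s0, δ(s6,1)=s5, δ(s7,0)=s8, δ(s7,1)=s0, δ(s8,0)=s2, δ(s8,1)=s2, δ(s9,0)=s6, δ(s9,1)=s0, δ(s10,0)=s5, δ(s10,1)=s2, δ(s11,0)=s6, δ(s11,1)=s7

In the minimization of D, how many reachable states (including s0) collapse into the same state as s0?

First remove the unreachable states {s1,s3,s9}; 9 states remain.
P0 = {s5} | {s0,s2,s4,s6,s7,s8,s10,s11}.
Refine {s0,s2,s4,s6,s7,s8,s10,s11} on symbol 0: members go to different blocks, giving {s0,s2,s4,s6,s7,s8,s11} and {s10}.
Split {s0,s2,s4,s6,s7,s8,s11} by δ(·,0) → {s0,s4,s6,s7,s8,s11} and {s2}.
Refine {s0,s4,s6,s7,s8,s11} on symbol 0: members go to different blocks, giving {s0,s6,s7,s11} and {s4,s8}.
Split {s0,s6,s7,s11} by δ(·,0) → {s0,s7} and {s6,s11}.
On input 0, block {s6,s11} splits into {s6} and {s11}.
Stable partition: {s5} | {s0,s7} | {s10} | {s2} | {s4,s8} | {s6} | {s11} — 7 equivalence classes.
State s0 belongs to the block {s0,s7}, which has 2 states.

2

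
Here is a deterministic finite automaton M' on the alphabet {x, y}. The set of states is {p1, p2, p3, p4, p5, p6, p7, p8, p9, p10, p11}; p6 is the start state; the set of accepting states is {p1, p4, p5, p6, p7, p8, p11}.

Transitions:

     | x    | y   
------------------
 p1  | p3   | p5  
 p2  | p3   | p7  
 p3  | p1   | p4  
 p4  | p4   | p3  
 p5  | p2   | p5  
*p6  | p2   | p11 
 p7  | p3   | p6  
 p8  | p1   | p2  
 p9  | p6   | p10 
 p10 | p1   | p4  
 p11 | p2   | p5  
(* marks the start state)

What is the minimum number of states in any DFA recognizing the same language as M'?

5

Reachable states from the start: {p1,p2,p3,p4,p5,p6,p7,p11}. Unreachable: {p8,p9,p10} — drop them.
Initial partition by acceptance: {p1,p4,p5,p6,p7,p11} | {p2,p3}.
On input x, block {p1,p4,p5,p6,p7,p11} splits into {p1,p5,p6,p7,p11} and {p4}.
Refine {p2,p3} on symbol x: members go to different blocks, giving {p2} and {p3}.
On input x, block {p1,p5,p6,p7,p11} splits into {p5,p6,p11} and {p1,p7}.
Stable partition: {p5,p6,p11} | {p2} | {p4} | {p3} | {p1,p7} — 5 equivalence classes.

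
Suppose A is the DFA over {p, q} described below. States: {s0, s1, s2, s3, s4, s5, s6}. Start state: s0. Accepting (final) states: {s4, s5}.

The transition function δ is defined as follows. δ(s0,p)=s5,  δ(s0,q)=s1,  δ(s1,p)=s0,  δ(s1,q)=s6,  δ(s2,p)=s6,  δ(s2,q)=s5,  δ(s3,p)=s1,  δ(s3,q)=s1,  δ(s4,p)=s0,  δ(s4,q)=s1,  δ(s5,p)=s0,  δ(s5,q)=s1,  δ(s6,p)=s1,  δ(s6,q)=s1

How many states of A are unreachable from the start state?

No path from s0 leads to s2, s3, s4; the other 4 states are all reachable.

3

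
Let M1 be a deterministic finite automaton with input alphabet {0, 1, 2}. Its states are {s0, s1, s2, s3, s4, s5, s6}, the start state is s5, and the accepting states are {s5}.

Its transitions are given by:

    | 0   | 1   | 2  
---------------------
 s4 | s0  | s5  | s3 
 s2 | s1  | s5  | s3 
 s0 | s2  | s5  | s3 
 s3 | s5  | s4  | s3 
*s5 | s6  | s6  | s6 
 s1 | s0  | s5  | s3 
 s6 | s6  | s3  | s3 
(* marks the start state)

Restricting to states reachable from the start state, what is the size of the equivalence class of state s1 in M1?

4

Every state is reachable, so we keep all 7.
Initial partition by acceptance: {s5} | {s0,s1,s2,s3,s4,s6}.
Refine {s0,s1,s2,s3,s4,s6} on symbol 0: members go to different blocks, giving {s0,s1,s2,s4,s6} and {s3}.
Split {s0,s1,s2,s4,s6} by δ(·,1) → {s0,s1,s2,s4} and {s6}.
The partition is now stable with 4 blocks: {s5} | {s0,s1,s2,s4} | {s3} | {s6}.
The equivalence class containing s1 is {s0,s1,s2,s4}, of size 4.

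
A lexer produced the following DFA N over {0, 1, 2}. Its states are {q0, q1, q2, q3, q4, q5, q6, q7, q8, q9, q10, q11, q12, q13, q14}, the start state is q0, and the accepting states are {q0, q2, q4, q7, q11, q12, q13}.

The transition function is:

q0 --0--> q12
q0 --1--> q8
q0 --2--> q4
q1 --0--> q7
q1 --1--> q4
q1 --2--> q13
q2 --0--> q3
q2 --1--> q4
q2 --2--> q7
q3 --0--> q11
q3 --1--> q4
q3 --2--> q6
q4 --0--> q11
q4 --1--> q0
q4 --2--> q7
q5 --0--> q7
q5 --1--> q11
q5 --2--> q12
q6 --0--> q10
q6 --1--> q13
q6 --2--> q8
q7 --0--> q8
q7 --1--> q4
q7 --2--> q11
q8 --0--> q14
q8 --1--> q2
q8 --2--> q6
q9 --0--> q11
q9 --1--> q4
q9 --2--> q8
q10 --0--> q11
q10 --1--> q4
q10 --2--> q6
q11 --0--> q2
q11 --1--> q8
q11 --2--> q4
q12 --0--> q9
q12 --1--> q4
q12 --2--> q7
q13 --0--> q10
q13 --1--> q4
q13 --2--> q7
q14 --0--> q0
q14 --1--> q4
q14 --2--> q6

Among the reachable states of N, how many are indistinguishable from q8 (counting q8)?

2

Reachable states from the start: {q0,q2,q3,q4,q6,q7,q8,q9,q10,q11,q12,q13,q14}. Unreachable: {q1,q5} — drop them.
Start with accepting vs non-accepting: {q0,q2,q4,q7,q11,q12,q13} | {q3,q6,q8,q9,q10,q14}.
Split {q0,q2,q4,q7,q11,q12,q13} by δ(·,0) → {q2,q7,q12,q13} and {q0,q4,q11}.
On input 2, block {q2,q7,q12,q13} splits into {q2,q12,q13} and {q7}.
Refine {q3,q6,q8,q9,q10,q14} on symbol 0: members go to different blocks, giving {q3,q9,q10,q14} and {q6,q8}.
On input 0, block {q0,q4,q11} splits into {q0,q11} and {q4}.
No further refinement is possible. Final partition (6 blocks): {q2,q12,q13} | {q3,q9,q10,q14} | {q0,q11} | {q7} | {q6,q8} | {q4}.
The equivalence class containing q8 is {q6,q8}, of size 2.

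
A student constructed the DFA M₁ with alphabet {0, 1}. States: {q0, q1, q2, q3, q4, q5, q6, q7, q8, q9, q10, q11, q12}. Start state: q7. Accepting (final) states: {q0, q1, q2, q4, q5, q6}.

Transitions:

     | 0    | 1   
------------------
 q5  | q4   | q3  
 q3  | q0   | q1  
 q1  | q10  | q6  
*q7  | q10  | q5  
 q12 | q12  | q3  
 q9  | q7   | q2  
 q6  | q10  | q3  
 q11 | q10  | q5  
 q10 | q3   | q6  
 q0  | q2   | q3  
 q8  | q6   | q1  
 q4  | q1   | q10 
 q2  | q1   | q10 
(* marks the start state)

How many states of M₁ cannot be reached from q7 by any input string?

4

BFS from q7 reaches {q0, q1, q2, q3, q4, q5, q6, q7, q10}; the 4 state(s) q8, q9, q11, q12 are never visited.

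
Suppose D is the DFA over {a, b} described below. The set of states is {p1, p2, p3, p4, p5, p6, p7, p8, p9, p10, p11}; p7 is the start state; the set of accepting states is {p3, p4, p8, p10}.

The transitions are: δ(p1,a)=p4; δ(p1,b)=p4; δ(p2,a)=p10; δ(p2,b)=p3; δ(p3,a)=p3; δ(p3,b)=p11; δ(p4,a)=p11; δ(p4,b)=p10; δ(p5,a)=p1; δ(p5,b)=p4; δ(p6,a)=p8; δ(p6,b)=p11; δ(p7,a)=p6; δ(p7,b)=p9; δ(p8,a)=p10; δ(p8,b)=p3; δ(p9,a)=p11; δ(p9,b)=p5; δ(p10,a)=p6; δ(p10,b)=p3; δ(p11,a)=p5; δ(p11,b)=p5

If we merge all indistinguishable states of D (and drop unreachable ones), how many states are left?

10

First remove the unreachable states {p2}; 10 states remain.
Start with accepting vs non-accepting: {p3,p4,p8,p10} | {p1,p5,p6,p7,p9,p11}.
Refine {p3,p4,p8,p10} on symbol a: members go to different blocks, giving {p3,p8} and {p4,p10}.
On input a, block {p3,p8} splits into {p3} and {p8}.
On input a, block {p1,p5,p6,p7,p9,p11} splits into {p5,p7,p9,p11} and {p1} and {p6}.
Refine {p5,p7,p9,p11} on symbol a: members go to different blocks, giving {p9,p11} and {p5} and {p7}.
Split {p9,p11} by δ(·,a) → {p9} and {p11}.
On input a, block {p4,p10} splits into {p4} and {p10}.
No further refinement is possible. Final partition (10 blocks): {p3} | {p9} | {p4} | {p8} | {p1} | {p6} | {p5} | {p7} | {p11} | {p10}.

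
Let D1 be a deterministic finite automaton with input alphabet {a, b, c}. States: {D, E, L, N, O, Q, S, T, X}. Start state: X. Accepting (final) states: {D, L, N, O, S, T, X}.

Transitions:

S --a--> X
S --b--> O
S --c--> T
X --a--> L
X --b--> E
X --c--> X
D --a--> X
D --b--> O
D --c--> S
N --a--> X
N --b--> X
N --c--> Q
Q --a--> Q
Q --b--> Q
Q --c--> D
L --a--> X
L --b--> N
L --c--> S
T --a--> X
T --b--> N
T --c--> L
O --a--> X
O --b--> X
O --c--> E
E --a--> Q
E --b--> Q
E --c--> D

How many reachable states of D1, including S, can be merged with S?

Every state is reachable, so we keep all 9.
Initial partition by acceptance: {D,L,N,O,S,T,X} | {E,Q}.
On input b, block {D,L,N,O,S,T,X} splits into {D,L,N,O,S,T} and {X}.
On input b, block {D,L,N,O,S,T} splits into {D,L,S,T} and {N,O}.
Stable partition: {D,L,S,T} | {E,Q} | {X} | {N,O} — 4 equivalence classes.
The equivalence class containing S is {D,L,S,T}, of size 4.

4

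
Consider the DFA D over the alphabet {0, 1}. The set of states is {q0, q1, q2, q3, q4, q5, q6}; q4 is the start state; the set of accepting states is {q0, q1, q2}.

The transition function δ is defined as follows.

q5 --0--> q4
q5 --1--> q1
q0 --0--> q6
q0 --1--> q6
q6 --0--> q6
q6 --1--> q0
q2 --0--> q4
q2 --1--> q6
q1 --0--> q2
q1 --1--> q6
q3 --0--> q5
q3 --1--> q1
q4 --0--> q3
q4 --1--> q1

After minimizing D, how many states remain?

5

Start with accepting vs non-accepting: {q0,q1,q2} | {q3,q4,q5,q6}.
On input 0, block {q0,q1,q2} splits into {q0,q2} and {q1}.
Split {q3,q4,q5,q6} by δ(·,1) → {q3,q4,q5} and {q6}.
Split {q0,q2} by δ(·,0) → {q0} and {q2}.
No further refinement is possible. Final partition (5 blocks): {q0} | {q3,q4,q5} | {q1} | {q6} | {q2}.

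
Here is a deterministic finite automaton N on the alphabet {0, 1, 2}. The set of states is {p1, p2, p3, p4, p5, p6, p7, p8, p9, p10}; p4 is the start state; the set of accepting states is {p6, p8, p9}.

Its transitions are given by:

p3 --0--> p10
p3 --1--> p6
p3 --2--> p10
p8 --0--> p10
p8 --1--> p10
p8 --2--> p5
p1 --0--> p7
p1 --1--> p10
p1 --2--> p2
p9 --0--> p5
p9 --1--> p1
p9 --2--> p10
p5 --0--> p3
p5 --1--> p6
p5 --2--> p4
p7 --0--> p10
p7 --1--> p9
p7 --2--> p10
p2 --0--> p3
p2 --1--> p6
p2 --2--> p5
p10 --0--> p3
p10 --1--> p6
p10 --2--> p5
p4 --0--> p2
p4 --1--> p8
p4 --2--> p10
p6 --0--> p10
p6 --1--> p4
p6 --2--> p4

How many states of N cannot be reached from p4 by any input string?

3

BFS from p4 reaches {p2, p3, p4, p5, p6, p8, p10}; the 3 state(s) p1, p7, p9 are never visited.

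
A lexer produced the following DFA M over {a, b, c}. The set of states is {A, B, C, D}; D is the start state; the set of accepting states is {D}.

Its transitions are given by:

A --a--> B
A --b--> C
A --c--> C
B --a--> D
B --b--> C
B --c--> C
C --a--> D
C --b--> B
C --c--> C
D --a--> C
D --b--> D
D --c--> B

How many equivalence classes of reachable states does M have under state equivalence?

First remove the unreachable states {A}; 3 states remain.
Initial partition by acceptance: {D} | {B,C}.
Stable partition: {D} | {B,C} — 2 equivalence classes.

2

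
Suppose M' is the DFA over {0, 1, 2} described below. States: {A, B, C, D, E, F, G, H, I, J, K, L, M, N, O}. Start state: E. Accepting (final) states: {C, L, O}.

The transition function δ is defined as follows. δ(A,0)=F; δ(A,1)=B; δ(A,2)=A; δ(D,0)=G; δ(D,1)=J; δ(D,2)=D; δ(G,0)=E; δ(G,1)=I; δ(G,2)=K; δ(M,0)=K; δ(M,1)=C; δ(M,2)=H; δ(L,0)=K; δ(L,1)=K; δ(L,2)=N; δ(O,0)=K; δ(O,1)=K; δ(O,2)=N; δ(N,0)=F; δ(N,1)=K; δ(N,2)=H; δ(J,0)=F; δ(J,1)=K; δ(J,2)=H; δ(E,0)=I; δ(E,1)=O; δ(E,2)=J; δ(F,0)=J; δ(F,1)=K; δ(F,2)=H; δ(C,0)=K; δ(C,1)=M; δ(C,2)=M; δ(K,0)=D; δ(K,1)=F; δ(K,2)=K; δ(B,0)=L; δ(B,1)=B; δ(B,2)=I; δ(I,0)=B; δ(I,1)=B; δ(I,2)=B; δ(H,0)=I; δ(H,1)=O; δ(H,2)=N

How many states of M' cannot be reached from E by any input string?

Starting at E and following transitions, the reachable set is {B, D, E, F, G, H, I, J, K, L, N, O}. That leaves A, C, M unreachable — 3 in total.

3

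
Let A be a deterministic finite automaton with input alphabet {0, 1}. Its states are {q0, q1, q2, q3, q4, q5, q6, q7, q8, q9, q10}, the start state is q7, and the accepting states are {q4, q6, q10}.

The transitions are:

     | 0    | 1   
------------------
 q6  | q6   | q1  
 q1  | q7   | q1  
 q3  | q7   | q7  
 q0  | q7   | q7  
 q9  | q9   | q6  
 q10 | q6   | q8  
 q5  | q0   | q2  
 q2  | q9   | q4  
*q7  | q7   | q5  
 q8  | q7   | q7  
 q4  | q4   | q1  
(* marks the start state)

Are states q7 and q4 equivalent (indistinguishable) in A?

States {q3,q8,q10} cannot be reached from the start state, so discard them.
Start with accepting vs non-accepting: {q4,q6} | {q0,q1,q2,q5,q7,q9}.
Refine {q0,q1,q2,q5,q7,q9} on symbol 1: members go to different blocks, giving {q0,q1,q5,q7} and {q2,q9}.
Refine {q0,q1,q5,q7} on symbol 1: members go to different blocks, giving {q0,q1,q7} and {q5}.
Split {q0,q1,q7} by δ(·,1) → {q0,q1} and {q7}.
Refine {q0,q1} on symbol 1: members go to different blocks, giving {q0} and {q1}.
Stable partition: {q4,q6} | {q0} | {q2,q9} | {q5} | {q7} | {q1} — 6 equivalence classes.
q7 and q4 end up in different blocks, so they are distinguishable. For instance, the string 'ε' is accepted from only q4.

No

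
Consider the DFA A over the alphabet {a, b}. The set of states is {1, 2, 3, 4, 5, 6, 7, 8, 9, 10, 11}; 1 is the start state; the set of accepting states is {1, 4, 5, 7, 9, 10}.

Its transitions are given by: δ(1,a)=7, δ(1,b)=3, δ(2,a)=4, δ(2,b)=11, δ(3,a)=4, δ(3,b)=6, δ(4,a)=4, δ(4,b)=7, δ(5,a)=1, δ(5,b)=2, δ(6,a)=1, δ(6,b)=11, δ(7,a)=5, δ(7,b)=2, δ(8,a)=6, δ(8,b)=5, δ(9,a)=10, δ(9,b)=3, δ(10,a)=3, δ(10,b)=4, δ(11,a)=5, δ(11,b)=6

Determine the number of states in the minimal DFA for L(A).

4

Reachable states from the start: {1,2,3,4,5,6,7,11}. Unreachable: {8,9,10} — drop them.
Start with accepting vs non-accepting: {1,4,5,7} | {2,3,6,11}.
On input b, block {1,4,5,7} splits into {1,5,7} and {4}.
On input a, block {2,3,6,11} splits into {2,3} and {6,11}.
No further refinement is possible. Final partition (4 blocks): {1,5,7} | {2,3} | {4} | {6,11}.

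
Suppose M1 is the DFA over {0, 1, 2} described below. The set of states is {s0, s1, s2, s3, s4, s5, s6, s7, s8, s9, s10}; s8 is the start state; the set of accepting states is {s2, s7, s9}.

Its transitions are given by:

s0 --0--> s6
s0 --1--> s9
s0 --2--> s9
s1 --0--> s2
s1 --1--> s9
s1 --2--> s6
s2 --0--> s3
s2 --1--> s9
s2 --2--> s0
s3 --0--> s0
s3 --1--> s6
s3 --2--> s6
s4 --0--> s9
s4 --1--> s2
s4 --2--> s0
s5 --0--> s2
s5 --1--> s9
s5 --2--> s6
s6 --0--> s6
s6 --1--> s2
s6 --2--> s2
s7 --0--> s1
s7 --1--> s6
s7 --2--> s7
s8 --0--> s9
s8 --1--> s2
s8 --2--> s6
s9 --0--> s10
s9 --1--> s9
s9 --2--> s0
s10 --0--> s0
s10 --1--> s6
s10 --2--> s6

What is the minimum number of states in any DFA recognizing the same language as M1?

States {s1,s4,s5,s7} cannot be reached from the start state, so discard them.
Initial partition by acceptance: {s2,s9} | {s0,s3,s6,s8,s10}.
On input 0, block {s0,s3,s6,s8,s10} splits into {s0,s3,s6,s10} and {s8}.
Split {s0,s3,s6,s10} by δ(·,1) → {s0,s6} and {s3,s10}.
Stable partition: {s2,s9} | {s0,s6} | {s8} | {s3,s10} — 4 equivalence classes.

4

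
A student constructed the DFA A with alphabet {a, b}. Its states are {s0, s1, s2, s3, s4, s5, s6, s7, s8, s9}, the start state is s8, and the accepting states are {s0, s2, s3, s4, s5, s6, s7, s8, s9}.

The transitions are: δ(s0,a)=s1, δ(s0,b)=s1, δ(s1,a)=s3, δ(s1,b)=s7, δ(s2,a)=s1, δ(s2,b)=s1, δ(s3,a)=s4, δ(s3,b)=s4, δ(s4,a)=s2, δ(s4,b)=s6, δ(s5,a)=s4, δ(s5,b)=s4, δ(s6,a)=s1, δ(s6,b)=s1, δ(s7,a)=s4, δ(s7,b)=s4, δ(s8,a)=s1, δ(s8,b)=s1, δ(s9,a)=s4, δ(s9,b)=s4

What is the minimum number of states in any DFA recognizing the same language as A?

First remove the unreachable states {s0,s5,s9}; 7 states remain.
Start with accepting vs non-accepting: {s2,s3,s4,s6,s7,s8} | {s1}.
On input a, block {s2,s3,s4,s6,s7,s8} splits into {s2,s6,s8} and {s3,s4,s7}.
Split {s3,s4,s7} by δ(·,a) → {s3,s7} and {s4}.
Stable partition: {s2,s6,s8} | {s1} | {s3,s7} | {s4} — 4 equivalence classes.

4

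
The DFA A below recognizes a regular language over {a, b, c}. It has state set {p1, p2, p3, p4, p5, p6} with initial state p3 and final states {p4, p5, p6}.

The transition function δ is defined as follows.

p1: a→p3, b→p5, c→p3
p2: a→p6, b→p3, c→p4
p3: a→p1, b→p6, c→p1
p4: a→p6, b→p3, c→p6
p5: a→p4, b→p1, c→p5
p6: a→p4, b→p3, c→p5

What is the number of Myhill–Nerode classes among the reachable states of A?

States {p2} cannot be reached from the start state, so discard them.
Initial partition by acceptance: {p4,p5,p6} | {p1,p3}.
No further refinement is possible. Final partition (2 blocks): {p4,p5,p6} | {p1,p3}.

2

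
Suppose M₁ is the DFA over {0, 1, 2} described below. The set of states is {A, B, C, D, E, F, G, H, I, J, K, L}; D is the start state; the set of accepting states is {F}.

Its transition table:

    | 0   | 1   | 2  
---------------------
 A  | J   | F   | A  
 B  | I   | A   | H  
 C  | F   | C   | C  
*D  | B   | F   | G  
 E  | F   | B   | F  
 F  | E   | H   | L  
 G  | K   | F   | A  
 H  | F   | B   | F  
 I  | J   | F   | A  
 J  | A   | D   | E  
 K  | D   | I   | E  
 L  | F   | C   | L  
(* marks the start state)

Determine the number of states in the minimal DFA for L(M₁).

All states are reachable from the start state.
Initial partition by acceptance: {F} | {A,B,C,D,E,G,H,I,J,K,L}.
Refine {A,B,C,D,E,G,H,I,J,K,L} on symbol 0: members go to different blocks, giving {A,B,D,G,I,J,K} and {C,E,H,L}.
On input 1, block {A,B,D,G,I,J,K} splits into {A,D,G,I} and {B,J,K}.
Split {C,E,H,L} by δ(·,1) → {C,L} and {E,H}.
The partition is now stable with 5 blocks: {F} | {A,D,G,I} | {C,L} | {B,J,K} | {E,H}.

5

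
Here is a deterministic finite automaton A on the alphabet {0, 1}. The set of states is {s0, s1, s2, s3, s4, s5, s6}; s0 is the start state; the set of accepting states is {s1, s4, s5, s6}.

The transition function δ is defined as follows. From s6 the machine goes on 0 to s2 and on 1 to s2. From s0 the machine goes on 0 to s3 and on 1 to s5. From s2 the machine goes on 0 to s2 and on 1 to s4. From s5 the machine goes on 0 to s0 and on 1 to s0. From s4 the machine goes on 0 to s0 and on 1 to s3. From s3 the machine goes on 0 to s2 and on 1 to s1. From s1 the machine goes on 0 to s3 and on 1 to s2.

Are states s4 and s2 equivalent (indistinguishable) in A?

First remove the unreachable states {s6}; 6 states remain.
P0 = {s1,s4,s5} | {s0,s2,s3}.
The partition is now stable with 2 blocks: {s1,s4,s5} | {s0,s2,s3}.
s4 and s2 end up in different blocks, so they are distinguishable. For instance, the string 'ε' is accepted from only s4.

No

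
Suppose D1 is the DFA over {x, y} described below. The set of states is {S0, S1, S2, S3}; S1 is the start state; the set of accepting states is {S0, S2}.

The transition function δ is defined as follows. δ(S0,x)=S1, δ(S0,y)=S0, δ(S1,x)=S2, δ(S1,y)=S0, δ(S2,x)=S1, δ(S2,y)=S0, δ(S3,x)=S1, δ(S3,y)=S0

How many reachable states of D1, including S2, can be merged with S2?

2

Reachable states from the start: {S0,S1,S2}. Unreachable: {S3} — drop them.
P0 = {S0,S2} | {S1}.
No further refinement is possible. Final partition (2 blocks): {S0,S2} | {S1}.
The equivalence class containing S2 is {S0,S2}, of size 2.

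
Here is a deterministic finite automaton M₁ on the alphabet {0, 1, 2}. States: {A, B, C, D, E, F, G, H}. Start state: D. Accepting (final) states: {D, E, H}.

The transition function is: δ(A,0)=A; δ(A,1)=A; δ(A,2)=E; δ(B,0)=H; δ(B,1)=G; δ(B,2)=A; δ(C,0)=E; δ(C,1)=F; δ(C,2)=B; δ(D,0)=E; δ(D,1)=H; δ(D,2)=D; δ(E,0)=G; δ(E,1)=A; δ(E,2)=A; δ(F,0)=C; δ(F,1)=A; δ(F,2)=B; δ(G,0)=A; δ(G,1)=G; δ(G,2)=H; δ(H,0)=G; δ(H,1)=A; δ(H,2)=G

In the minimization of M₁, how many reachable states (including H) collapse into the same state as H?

2

First remove the unreachable states {B,C,F}; 5 states remain.
Initial partition by acceptance: {D,E,H} | {A,G}.
On input 0, block {D,E,H} splits into {E,H} and {D}.
The partition is now stable with 3 blocks: {E,H} | {A,G} | {D}.
The equivalence class containing H is {E,H}, of size 2.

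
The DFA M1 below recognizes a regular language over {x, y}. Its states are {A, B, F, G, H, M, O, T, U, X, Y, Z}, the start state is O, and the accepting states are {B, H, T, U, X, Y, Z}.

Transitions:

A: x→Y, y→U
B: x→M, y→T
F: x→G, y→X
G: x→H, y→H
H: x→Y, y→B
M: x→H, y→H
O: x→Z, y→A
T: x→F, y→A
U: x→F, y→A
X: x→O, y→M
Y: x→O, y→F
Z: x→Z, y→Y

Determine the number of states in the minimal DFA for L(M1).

10

P0 = {B,H,T,U,X,Y,Z} | {A,F,G,M,O}.
Refine {B,H,T,U,X,Y,Z} on symbol x: members go to different blocks, giving {B,T,U,X,Y} and {H,Z}.
Refine {B,T,U,X,Y} on symbol y: members go to different blocks, giving {T,U,X,Y} and {B}.
Refine {A,F,G,M,O} on symbol x: members go to different blocks, giving {G,M,O} and {A} and {F}.
Split {T,U,X,Y} by δ(·,x) → {X,Y} and {T,U}.
On input y, block {X,Y} splits into {X} and {Y}.
Split {G,M,O} by δ(·,y) → {G,M} and {O}.
Split {H,Z} by δ(·,x) → {H} and {Z}.
The partition is now stable with 10 blocks: {X} | {G,M} | {H} | {B} | {A} | {F} | {T,U} | {Y} | {O} | {Z}.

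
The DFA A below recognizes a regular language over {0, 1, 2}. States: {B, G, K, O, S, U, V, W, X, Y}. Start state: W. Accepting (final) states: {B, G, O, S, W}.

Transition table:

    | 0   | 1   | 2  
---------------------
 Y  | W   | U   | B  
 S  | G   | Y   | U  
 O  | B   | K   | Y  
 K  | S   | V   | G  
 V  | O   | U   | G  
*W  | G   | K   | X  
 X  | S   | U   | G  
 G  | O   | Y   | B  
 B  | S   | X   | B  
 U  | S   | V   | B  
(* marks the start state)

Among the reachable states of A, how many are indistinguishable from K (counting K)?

5

P0 = {B,G,O,S,W} | {K,U,V,X,Y}.
On input 2, block {B,G,O,S,W} splits into {O,S,W} and {B,G}.
The partition is now stable with 3 blocks: {O,S,W} | {K,U,V,X,Y} | {B,G}.
The equivalence class containing K is {K,U,V,X,Y}, of size 5.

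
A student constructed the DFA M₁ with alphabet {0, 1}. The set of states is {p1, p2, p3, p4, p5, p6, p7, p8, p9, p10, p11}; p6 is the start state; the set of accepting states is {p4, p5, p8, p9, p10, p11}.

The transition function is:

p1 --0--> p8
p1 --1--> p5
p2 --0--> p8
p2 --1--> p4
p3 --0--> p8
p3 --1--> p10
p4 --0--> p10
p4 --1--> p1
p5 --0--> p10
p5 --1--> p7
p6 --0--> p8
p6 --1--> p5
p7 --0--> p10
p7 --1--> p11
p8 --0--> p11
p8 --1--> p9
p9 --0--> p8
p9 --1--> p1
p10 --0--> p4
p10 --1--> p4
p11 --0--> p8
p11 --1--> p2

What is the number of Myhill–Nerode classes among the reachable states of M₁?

States {p3} cannot be reached from the start state, so discard them.
Initial partition by acceptance: {p4,p5,p8,p9,p10,p11} | {p1,p2,p6,p7}.
On input 1, block {p4,p5,p8,p9,p10,p11} splits into {p4,p5,p9,p11} and {p8,p10}.
No further refinement is possible. Final partition (3 blocks): {p4,p5,p9,p11} | {p1,p2,p6,p7} | {p8,p10}.

3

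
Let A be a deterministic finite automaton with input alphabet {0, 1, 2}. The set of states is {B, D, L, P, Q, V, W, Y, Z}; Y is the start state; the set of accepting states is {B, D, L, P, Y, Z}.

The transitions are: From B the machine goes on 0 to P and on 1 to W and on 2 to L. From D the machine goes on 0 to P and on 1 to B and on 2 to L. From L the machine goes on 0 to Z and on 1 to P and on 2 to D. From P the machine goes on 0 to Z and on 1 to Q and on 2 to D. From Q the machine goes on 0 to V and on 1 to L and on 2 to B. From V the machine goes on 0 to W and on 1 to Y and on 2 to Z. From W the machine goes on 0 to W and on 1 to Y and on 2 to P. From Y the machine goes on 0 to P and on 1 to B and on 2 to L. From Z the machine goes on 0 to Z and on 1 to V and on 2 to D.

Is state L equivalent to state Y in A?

P0 = {B,D,L,P,Y,Z} | {Q,V,W}.
Refine {B,D,L,P,Y,Z} on symbol 1: members go to different blocks, giving {B,P,Z} and {D,L,Y}.
No further refinement is possible. Final partition (3 blocks): {B,P,Z} | {Q,V,W} | {D,L,Y}.
L and Y lie in the same block of the stable partition, so they are equivalent — no string distinguishes them.

Yes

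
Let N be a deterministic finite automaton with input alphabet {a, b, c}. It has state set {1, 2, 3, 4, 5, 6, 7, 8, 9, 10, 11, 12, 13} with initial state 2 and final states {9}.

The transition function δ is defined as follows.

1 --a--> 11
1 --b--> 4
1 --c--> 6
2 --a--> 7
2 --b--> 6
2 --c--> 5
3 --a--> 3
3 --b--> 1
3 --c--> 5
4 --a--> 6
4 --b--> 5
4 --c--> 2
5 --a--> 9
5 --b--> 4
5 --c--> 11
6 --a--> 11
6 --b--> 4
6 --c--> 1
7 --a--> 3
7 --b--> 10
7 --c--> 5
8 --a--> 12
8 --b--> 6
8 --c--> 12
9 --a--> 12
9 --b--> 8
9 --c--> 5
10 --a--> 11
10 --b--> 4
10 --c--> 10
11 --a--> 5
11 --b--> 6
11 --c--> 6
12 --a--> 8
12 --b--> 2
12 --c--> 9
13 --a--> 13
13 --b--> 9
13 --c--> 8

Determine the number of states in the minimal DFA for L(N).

8

Reachable states from the start: {1,2,3,4,5,6,7,8,9,10,11,12}. Unreachable: {13} — drop them.
Start with accepting vs non-accepting: {9} | {1,2,3,4,5,6,7,8,10,11,12}.
On input a, block {1,2,3,4,5,6,7,8,10,11,12} splits into {1,2,3,4,6,7,8,10,11,12} and {5}.
On input a, block {1,2,3,4,6,7,8,10,11,12} splits into {1,2,3,4,6,7,8,10,12} and {11}.
On input a, block {1,2,3,4,6,7,8,10,12} splits into {2,3,4,7,8,12} and {1,6,10}.
Refine {2,3,4,7,8,12} on symbol a: members go to different blocks, giving {2,3,7,8,12} and {4}.
On input b, block {2,3,7,8,12} splits into {2,3,7,8} and {12}.
On input a, block {2,3,7,8} splits into {2,3,7} and {8}.
No further refinement is possible. Final partition (8 blocks): {9} | {2,3,7} | {5} | {11} | {1,6,10} | {4} | {12} | {8}.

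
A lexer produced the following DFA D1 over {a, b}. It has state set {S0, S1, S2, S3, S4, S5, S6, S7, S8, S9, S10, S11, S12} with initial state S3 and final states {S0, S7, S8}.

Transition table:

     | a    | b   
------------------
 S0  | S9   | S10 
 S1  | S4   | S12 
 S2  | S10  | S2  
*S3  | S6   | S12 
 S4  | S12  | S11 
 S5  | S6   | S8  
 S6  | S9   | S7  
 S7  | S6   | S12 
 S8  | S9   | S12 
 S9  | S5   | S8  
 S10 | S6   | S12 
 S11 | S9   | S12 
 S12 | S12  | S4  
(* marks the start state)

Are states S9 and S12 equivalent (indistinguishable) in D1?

States {S0,S1,S2,S10} cannot be reached from the start state, so discard them.
P0 = {S7,S8} | {S3,S4,S5,S6,S9,S11,S12}.
Split {S3,S4,S5,S6,S9,S11,S12} by δ(·,b) → {S3,S4,S11,S12} and {S5,S6,S9}.
Refine {S3,S4,S11,S12} on symbol a: members go to different blocks, giving {S3,S11} and {S4,S12}.
Split {S4,S12} by δ(·,b) → {S4} and {S12}.
The partition is now stable with 5 blocks: {S7,S8} | {S3,S11} | {S5,S6,S9} | {S4} | {S12}.
S9 and S12 end up in different blocks, so they are distinguishable. For instance, the string 'b' is accepted from only S9.

No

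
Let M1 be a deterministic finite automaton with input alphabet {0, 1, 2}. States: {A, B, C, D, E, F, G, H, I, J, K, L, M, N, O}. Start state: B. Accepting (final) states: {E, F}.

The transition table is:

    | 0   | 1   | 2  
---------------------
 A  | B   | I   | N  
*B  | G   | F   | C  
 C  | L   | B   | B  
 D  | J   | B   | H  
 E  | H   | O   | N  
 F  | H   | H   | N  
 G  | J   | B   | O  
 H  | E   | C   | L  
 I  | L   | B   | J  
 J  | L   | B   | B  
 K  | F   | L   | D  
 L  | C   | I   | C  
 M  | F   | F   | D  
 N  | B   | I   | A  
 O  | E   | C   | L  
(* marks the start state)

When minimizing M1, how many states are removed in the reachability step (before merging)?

3

No path from B leads to D, K, M; the other 12 states are all reachable.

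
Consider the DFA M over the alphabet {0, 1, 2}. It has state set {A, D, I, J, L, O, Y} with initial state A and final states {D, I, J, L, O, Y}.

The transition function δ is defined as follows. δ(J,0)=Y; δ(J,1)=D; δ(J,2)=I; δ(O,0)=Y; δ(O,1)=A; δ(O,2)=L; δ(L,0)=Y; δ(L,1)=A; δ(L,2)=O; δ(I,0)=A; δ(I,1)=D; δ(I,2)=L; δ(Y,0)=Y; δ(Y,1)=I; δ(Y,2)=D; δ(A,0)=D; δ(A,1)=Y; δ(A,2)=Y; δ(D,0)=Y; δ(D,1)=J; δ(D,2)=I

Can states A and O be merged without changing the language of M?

No

All states are reachable from the start state.
P0 = {D,I,J,L,O,Y} | {A}.
Split {D,I,J,L,O,Y} by δ(·,0) → {D,J,L,O,Y} and {I}.
Split {D,J,L,O,Y} by δ(·,1) → {D,J} and {L,O} and {Y}.
No further refinement is possible. Final partition (5 blocks): {D,J} | {A} | {I} | {L,O} | {Y}.
A and O end up in different blocks, so they are distinguishable. For instance, the string 'ε' is accepted from only O.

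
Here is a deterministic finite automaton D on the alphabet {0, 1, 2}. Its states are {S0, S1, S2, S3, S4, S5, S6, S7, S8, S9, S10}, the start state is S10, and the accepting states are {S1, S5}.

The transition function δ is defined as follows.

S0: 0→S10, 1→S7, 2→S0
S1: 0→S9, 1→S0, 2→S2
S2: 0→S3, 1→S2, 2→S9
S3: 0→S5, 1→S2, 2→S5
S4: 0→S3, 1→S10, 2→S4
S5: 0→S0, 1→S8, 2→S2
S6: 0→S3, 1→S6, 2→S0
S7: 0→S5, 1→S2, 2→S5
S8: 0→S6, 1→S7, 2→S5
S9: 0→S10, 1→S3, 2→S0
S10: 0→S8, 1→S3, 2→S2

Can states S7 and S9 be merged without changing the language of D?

No

Reachable states from the start: {S0,S2,S3,S5,S6,S7,S8,S9,S10}. Unreachable: {S1,S4} — drop them.
Initial partition by acceptance: {S5} | {S0,S2,S3,S6,S7,S8,S9,S10}.
On input 0, block {S0,S2,S3,S6,S7,S8,S9,S10} splits into {S0,S2,S6,S8,S9,S10} and {S3,S7}.
Refine {S0,S2,S6,S8,S9,S10} on symbol 0: members go to different blocks, giving {S0,S8,S9,S10} and {S2,S6}.
Refine {S0,S8,S9,S10} on symbol 0: members go to different blocks, giving {S0,S9,S10} and {S8}.
Refine {S0,S9,S10} on symbol 0: members go to different blocks, giving {S0,S9} and {S10}.
Stable partition: {S5} | {S0,S9} | {S3,S7} | {S2,S6} | {S8} | {S10} — 6 equivalence classes.
S7 and S9 end up in different blocks, so they are distinguishable. For instance, the string '0' is accepted from only S7.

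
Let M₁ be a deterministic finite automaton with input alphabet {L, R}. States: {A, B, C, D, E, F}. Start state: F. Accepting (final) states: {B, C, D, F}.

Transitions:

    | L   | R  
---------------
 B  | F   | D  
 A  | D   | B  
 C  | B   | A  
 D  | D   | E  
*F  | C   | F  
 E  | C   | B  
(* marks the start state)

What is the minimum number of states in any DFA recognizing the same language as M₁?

6

Start with accepting vs non-accepting: {B,C,D,F} | {A,E}.
Refine {B,C,D,F} on symbol R: members go to different blocks, giving {B,F} and {C,D}.
Refine {B,F} on symbol L: members go to different blocks, giving {B} and {F}.
On input L, block {C,D} splits into {C} and {D}.
Split {A,E} by δ(·,L) → {A} and {E}.
The partition is now stable with 6 blocks: {B} | {A} | {C} | {F} | {D} | {E}.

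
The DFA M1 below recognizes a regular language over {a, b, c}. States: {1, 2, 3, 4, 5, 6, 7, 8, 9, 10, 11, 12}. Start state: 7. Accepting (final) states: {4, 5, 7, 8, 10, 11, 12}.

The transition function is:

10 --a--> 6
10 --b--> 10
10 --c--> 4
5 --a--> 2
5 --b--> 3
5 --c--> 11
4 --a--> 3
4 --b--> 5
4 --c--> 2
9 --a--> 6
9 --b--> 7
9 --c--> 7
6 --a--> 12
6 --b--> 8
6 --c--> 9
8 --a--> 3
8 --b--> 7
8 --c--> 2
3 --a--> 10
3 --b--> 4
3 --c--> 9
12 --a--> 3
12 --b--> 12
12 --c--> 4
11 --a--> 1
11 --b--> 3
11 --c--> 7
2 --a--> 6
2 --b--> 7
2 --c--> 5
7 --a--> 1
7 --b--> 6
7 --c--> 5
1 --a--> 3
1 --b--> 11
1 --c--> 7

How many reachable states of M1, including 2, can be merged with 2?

All states are reachable from the start state.
Start with accepting vs non-accepting: {4,5,7,8,10,11,12} | {1,2,3,6,9}.
Split {4,5,7,8,10,11,12} by δ(·,b) → {4,8,10,12} and {5,7,11}.
Refine {4,8,10,12} on symbol b: members go to different blocks, giving {4,8} and {10,12}.
Split {1,2,3,6,9} by δ(·,a) → {1,2,9} and {3,6}.
Stable partition: {4,8} | {1,2,9} | {5,7,11} | {10,12} | {3,6} — 5 equivalence classes.
State 2 belongs to the block {1,2,9}, which has 3 states.

3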